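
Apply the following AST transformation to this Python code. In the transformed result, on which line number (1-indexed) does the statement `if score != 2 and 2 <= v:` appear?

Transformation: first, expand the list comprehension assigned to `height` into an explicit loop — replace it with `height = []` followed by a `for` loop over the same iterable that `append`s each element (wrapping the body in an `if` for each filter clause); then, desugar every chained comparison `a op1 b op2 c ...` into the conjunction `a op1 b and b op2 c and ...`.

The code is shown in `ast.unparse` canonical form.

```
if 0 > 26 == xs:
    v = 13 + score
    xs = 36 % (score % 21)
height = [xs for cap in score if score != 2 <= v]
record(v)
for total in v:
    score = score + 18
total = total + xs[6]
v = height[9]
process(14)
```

6

Transformed code:
if 0 > 26 and 26 == xs:
    v = 13 + score
    xs = 36 % (score % 21)
height = []
for cap in score:
    if score != 2 and 2 <= v:
        height.append(xs)
record(v)
for total in v:
    score = score + 18
total = total + xs[6]
v = height[9]
process(14)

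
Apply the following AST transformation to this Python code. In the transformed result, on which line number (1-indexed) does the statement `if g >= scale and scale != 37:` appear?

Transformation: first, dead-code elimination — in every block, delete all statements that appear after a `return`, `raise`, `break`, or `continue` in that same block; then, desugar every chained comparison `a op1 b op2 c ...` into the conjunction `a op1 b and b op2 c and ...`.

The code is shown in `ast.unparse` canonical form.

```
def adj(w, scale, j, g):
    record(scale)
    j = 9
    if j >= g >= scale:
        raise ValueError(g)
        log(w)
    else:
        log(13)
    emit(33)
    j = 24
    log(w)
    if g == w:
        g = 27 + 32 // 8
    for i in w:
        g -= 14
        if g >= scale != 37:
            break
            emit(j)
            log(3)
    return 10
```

Transformed code:
def adj(w, scale, j, g):
    record(scale)
    j = 9
    if j >= g and g >= scale:
        raise ValueError(g)
    else:
        log(13)
    emit(33)
    j = 24
    log(w)
    if g == w:
        g = 27 + 32 // 8
    for i in w:
        g -= 14
        if g >= scale and scale != 37:
            break
    return 10

15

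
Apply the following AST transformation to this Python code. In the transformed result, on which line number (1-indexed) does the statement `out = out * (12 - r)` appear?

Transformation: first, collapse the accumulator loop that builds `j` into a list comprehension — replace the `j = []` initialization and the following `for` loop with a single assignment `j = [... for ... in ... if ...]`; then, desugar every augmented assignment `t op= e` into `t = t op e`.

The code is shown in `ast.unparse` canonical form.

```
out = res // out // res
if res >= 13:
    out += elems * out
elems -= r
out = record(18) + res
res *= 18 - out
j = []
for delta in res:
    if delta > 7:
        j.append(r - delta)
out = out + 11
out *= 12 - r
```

9

Transformed code:
out = res // out // res
if res >= 13:
    out = out + elems * out
elems = elems - r
out = record(18) + res
res = res * (18 - out)
j = [r - delta for delta in res if delta > 7]
out = out + 11
out = out * (12 - r)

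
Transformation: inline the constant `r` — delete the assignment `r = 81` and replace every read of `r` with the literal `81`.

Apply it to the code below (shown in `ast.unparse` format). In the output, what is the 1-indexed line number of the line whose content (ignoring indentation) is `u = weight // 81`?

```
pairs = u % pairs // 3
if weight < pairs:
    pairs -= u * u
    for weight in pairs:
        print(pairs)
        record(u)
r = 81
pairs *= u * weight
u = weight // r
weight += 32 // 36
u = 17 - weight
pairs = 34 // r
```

8

Transformed code:
pairs = u % pairs // 3
if weight < pairs:
    pairs -= u * u
    for weight in pairs:
        print(pairs)
        record(u)
pairs *= u * weight
u = weight // 81
weight += 32 // 36
u = 17 - weight
pairs = 34 // 81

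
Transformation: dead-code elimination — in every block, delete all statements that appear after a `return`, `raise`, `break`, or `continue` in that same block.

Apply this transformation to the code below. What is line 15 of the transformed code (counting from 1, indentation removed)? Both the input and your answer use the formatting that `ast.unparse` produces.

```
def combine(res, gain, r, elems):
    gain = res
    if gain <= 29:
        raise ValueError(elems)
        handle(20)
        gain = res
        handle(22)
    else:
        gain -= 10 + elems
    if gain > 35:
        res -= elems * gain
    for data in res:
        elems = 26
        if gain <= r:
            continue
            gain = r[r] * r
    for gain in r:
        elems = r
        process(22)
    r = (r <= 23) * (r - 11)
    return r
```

process(22)

Transformed code:
def combine(res, gain, r, elems):
    gain = res
    if gain <= 29:
        raise ValueError(elems)
    else:
        gain -= 10 + elems
    if gain > 35:
        res -= elems * gain
    for data in res:
        elems = 26
        if gain <= r:
            continue
    for gain in r:
        elems = r
        process(22)
    r = (r <= 23) * (r - 11)
    return r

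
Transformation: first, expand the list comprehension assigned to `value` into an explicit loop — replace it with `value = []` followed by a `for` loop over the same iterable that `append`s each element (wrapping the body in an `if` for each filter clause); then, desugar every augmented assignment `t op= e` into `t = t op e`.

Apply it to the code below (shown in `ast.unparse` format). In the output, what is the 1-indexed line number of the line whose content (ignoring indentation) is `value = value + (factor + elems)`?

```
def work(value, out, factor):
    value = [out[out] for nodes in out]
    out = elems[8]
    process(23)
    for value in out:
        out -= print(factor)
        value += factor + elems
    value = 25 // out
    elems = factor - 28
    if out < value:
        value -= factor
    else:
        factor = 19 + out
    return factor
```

9

Transformed code:
def work(value, out, factor):
    value = []
    for nodes in out:
        value.append(out[out])
    out = elems[8]
    process(23)
    for value in out:
        out = out - print(factor)
        value = value + (factor + elems)
    value = 25 // out
    elems = factor - 28
    if out < value:
        value = value - factor
    else:
        factor = 19 + out
    return factor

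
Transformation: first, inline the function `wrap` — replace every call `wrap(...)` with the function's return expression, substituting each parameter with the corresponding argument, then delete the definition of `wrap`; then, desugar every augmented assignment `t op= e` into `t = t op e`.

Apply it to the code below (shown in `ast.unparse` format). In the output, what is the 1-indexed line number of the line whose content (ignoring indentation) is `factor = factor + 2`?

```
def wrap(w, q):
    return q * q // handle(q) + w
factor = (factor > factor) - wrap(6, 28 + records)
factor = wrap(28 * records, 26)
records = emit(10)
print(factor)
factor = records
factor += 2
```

6

Transformed code:
factor = (factor > factor) - ((28 + records) * (28 + records) // handle(28 + records) + 6)
factor = 26 * 26 // handle(26) + 28 * records
records = emit(10)
print(factor)
factor = records
factor = factor + 2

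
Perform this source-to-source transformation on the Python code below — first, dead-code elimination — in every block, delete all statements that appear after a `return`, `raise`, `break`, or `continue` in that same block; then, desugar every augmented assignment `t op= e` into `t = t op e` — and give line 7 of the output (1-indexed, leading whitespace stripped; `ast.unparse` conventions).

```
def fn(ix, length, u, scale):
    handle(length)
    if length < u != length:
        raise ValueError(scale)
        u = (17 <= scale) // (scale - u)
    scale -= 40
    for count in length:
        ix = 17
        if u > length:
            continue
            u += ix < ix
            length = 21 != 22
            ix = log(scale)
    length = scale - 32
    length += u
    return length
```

Transformed code:
def fn(ix, length, u, scale):
    handle(length)
    if length < u != length:
        raise ValueError(scale)
    scale = scale - 40
    for count in length:
        ix = 17
        if u > length:
            continue
    length = scale - 32
    length = length + u
    return length

ix = 17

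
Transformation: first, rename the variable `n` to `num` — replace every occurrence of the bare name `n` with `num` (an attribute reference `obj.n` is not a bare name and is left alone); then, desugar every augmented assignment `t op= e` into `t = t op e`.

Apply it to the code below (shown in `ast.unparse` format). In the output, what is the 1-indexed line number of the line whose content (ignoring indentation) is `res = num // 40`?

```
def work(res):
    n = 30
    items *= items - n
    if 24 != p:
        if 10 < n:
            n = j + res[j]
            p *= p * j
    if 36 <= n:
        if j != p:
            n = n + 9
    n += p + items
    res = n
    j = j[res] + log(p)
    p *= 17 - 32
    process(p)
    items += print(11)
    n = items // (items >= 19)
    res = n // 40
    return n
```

Transformed code:
def work(res):
    num = 30
    items = items * (items - num)
    if 24 != p:
        if 10 < num:
            num = j + res[j]
            p = p * (p * j)
    if 36 <= num:
        if j != p:
            num = num + 9
    num = num + (p + items)
    res = num
    j = j[res] + log(p)
    p = p * (17 - 32)
    process(p)
    items = items + print(11)
    num = items // (items >= 19)
    res = num // 40
    return num

18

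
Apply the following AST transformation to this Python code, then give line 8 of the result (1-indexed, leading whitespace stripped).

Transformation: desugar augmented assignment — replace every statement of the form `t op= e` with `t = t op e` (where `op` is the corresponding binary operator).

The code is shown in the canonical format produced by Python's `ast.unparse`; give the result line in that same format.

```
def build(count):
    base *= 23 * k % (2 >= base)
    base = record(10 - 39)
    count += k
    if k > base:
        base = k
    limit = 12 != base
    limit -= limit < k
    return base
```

limit = limit - (limit < k)

Transformed code:
def build(count):
    base = base * (23 * k % (2 >= base))
    base = record(10 - 39)
    count = count + k
    if k > base:
        base = k
    limit = 12 != base
    limit = limit - (limit < k)
    return base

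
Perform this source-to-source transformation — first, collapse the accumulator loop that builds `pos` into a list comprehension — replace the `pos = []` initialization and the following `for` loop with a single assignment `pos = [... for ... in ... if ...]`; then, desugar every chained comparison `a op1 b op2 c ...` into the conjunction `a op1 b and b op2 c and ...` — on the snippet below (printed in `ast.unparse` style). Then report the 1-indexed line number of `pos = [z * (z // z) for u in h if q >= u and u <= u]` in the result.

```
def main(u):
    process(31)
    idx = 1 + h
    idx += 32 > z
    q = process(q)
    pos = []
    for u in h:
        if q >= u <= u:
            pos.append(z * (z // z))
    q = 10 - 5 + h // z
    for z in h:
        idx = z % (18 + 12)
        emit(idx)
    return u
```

Transformed code:
def main(u):
    process(31)
    idx = 1 + h
    idx += 32 > z
    q = process(q)
    pos = [z * (z // z) for u in h if q >= u and u <= u]
    q = 10 - 5 + h // z
    for z in h:
        idx = z % (18 + 12)
        emit(idx)
    return u

6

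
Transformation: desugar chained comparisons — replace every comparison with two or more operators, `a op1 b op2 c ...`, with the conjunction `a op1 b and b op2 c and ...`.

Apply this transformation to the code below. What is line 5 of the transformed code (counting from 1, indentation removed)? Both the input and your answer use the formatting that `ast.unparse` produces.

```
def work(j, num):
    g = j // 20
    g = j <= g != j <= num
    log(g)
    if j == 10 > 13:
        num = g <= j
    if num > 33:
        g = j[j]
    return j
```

if j == 10 and 10 > 13:

Transformed code:
def work(j, num):
    g = j // 20
    g = j <= g and g != j and (j <= num)
    log(g)
    if j == 10 and 10 > 13:
        num = g <= j
    if num > 33:
        g = j[j]
    return j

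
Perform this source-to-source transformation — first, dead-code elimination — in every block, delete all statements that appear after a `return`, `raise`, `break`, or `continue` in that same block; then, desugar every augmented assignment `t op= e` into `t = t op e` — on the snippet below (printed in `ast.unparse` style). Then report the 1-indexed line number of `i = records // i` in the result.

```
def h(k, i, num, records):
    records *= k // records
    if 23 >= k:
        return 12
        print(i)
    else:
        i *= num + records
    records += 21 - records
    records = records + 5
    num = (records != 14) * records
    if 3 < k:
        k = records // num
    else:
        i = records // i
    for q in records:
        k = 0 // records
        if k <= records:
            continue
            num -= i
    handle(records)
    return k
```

Transformed code:
def h(k, i, num, records):
    records = records * (k // records)
    if 23 >= k:
        return 12
    else:
        i = i * (num + records)
    records = records + (21 - records)
    records = records + 5
    num = (records != 14) * records
    if 3 < k:
        k = records // num
    else:
        i = records // i
    for q in records:
        k = 0 // records
        if k <= records:
            continue
    handle(records)
    return k

13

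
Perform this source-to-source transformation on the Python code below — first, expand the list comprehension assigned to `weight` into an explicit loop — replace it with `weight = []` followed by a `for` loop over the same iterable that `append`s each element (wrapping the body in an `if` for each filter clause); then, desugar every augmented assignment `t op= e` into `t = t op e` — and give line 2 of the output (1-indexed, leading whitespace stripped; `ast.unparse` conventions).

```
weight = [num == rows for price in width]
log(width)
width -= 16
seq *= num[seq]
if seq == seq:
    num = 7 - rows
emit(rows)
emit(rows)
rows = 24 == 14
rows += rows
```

for price in width:

Transformed code:
weight = []
for price in width:
    weight.append(num == rows)
log(width)
width = width - 16
seq = seq * num[seq]
if seq == seq:
    num = 7 - rows
emit(rows)
emit(rows)
rows = 24 == 14
rows = rows + rows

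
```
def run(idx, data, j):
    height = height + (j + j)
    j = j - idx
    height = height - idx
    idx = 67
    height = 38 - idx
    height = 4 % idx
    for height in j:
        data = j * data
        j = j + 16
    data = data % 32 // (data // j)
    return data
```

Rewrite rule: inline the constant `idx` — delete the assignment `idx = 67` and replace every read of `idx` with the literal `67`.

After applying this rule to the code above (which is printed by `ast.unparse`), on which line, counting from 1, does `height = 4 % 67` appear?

Transformed code:
def run(idx, data, j):
    height = height + (j + j)
    j = j - 67
    height = height - 67
    height = 38 - 67
    height = 4 % 67
    for height in j:
        data = j * data
        j = j + 16
    data = data % 32 // (data // j)
    return data

6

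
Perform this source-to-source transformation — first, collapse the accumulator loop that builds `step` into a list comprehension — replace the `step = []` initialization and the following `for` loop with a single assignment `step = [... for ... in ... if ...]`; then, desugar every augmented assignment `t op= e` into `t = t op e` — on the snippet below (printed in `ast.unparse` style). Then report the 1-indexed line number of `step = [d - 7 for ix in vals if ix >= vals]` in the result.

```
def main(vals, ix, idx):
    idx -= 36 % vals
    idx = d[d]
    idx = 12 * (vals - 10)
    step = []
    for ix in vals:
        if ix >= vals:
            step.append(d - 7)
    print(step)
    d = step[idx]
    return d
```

5

Transformed code:
def main(vals, ix, idx):
    idx = idx - 36 % vals
    idx = d[d]
    idx = 12 * (vals - 10)
    step = [d - 7 for ix in vals if ix >= vals]
    print(step)
    d = step[idx]
    return d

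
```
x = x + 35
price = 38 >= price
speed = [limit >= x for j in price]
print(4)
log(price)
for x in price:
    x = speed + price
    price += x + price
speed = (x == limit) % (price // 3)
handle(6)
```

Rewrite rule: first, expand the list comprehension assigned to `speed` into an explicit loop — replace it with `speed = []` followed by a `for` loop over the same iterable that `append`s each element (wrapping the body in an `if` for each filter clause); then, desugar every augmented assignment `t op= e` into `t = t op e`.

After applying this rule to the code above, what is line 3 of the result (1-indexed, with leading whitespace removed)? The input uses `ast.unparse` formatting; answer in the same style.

Transformed code:
x = x + 35
price = 38 >= price
speed = []
for j in price:
    speed.append(limit >= x)
print(4)
log(price)
for x in price:
    x = speed + price
    price = price + (x + price)
speed = (x == limit) % (price // 3)
handle(6)

speed = []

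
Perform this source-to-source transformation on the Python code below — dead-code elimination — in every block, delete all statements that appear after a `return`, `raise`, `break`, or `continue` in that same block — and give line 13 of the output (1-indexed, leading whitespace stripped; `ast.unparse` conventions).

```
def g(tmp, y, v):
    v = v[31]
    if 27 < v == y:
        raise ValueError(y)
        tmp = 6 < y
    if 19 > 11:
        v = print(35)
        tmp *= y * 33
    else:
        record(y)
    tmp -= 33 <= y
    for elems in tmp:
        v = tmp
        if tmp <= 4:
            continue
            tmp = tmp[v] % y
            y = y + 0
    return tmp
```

if tmp <= 4:

Transformed code:
def g(tmp, y, v):
    v = v[31]
    if 27 < v == y:
        raise ValueError(y)
    if 19 > 11:
        v = print(35)
        tmp *= y * 33
    else:
        record(y)
    tmp -= 33 <= y
    for elems in tmp:
        v = tmp
        if tmp <= 4:
            continue
    return tmp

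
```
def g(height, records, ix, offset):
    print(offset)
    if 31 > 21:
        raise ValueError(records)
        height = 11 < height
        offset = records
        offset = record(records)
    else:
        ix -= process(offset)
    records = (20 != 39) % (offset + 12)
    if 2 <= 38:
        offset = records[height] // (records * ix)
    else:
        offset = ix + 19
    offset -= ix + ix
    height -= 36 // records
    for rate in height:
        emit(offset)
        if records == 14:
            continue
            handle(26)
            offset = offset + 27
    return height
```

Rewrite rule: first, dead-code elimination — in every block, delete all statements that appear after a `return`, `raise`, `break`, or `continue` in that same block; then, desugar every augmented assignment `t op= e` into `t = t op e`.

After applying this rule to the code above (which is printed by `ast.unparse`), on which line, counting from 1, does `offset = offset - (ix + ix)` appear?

Transformed code:
def g(height, records, ix, offset):
    print(offset)
    if 31 > 21:
        raise ValueError(records)
    else:
        ix = ix - process(offset)
    records = (20 != 39) % (offset + 12)
    if 2 <= 38:
        offset = records[height] // (records * ix)
    else:
        offset = ix + 19
    offset = offset - (ix + ix)
    height = height - 36 // records
    for rate in height:
        emit(offset)
        if records == 14:
            continue
    return height

12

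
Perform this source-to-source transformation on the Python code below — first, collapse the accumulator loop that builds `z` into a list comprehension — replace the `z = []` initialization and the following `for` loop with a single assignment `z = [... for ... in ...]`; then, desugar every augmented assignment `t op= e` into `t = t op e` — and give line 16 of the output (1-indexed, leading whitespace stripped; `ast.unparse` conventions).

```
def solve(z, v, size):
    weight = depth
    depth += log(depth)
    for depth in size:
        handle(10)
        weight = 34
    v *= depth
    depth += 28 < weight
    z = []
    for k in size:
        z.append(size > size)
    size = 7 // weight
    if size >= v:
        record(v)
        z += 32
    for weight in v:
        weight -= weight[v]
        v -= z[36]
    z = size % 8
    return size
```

Transformed code:
def solve(z, v, size):
    weight = depth
    depth = depth + log(depth)
    for depth in size:
        handle(10)
        weight = 34
    v = v * depth
    depth = depth + (28 < weight)
    z = [size > size for k in size]
    size = 7 // weight
    if size >= v:
        record(v)
        z = z + 32
    for weight in v:
        weight = weight - weight[v]
        v = v - z[36]
    z = size % 8
    return size

v = v - z[36]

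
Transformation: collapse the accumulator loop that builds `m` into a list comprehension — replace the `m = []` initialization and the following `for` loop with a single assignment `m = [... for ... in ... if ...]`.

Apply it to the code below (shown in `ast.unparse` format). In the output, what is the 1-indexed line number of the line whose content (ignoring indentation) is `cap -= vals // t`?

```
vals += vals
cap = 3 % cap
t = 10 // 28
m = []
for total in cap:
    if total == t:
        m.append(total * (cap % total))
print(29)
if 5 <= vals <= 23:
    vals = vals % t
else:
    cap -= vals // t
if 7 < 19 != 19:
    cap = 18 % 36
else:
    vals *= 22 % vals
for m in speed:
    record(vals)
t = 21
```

9

Transformed code:
vals += vals
cap = 3 % cap
t = 10 // 28
m = [total * (cap % total) for total in cap if total == t]
print(29)
if 5 <= vals <= 23:
    vals = vals % t
else:
    cap -= vals // t
if 7 < 19 != 19:
    cap = 18 % 36
else:
    vals *= 22 % vals
for m in speed:
    record(vals)
t = 21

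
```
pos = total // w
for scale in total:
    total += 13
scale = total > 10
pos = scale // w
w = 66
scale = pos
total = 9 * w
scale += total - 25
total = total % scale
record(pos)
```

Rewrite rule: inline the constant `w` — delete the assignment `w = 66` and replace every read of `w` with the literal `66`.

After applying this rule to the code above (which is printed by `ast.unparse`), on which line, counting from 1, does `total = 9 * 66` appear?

Transformed code:
pos = total // 66
for scale in total:
    total += 13
scale = total > 10
pos = scale // 66
scale = pos
total = 9 * 66
scale += total - 25
total = total % scale
record(pos)

7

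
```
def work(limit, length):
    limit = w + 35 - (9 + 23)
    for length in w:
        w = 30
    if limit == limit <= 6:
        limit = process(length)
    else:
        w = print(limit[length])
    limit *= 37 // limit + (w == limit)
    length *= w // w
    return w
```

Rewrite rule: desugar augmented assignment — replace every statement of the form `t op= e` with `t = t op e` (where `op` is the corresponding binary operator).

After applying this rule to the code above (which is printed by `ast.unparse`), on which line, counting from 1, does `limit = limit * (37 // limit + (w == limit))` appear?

Transformed code:
def work(limit, length):
    limit = w + 35 - (9 + 23)
    for length in w:
        w = 30
    if limit == limit <= 6:
        limit = process(length)
    else:
        w = print(limit[length])
    limit = limit * (37 // limit + (w == limit))
    length = length * (w // w)
    return w

9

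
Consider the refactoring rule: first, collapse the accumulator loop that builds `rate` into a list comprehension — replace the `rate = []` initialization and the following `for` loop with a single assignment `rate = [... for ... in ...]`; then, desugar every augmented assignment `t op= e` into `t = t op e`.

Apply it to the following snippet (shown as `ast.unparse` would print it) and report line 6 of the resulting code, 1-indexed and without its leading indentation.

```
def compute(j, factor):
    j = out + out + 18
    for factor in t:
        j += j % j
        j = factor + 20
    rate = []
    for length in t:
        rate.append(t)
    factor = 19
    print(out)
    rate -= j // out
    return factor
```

rate = [t for length in t]

Transformed code:
def compute(j, factor):
    j = out + out + 18
    for factor in t:
        j = j + j % j
        j = factor + 20
    rate = [t for length in t]
    factor = 19
    print(out)
    rate = rate - j // out
    return factor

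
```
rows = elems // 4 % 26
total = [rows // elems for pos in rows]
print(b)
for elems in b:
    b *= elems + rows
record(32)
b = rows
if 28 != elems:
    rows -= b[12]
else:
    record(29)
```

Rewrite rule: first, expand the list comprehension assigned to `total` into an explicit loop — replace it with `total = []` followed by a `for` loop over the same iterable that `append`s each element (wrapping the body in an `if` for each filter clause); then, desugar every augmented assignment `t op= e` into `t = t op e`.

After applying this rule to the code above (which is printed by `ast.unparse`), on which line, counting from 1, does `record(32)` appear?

Transformed code:
rows = elems // 4 % 26
total = []
for pos in rows:
    total.append(rows // elems)
print(b)
for elems in b:
    b = b * (elems + rows)
record(32)
b = rows
if 28 != elems:
    rows = rows - b[12]
else:
    record(29)

8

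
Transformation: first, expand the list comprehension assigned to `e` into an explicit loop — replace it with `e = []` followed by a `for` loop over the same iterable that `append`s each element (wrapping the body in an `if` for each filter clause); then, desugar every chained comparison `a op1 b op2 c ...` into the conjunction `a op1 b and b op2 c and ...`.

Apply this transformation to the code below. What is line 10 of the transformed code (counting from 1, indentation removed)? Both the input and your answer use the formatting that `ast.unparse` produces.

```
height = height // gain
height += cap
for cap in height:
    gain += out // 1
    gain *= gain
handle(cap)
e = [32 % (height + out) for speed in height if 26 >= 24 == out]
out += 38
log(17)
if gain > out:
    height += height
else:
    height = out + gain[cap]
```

Transformed code:
height = height // gain
height += cap
for cap in height:
    gain += out // 1
    gain *= gain
handle(cap)
e = []
for speed in height:
    if 26 >= 24 and 24 == out:
        e.append(32 % (height + out))
out += 38
log(17)
if gain > out:
    height += height
else:
    height = out + gain[cap]

e.append(32 % (height + out))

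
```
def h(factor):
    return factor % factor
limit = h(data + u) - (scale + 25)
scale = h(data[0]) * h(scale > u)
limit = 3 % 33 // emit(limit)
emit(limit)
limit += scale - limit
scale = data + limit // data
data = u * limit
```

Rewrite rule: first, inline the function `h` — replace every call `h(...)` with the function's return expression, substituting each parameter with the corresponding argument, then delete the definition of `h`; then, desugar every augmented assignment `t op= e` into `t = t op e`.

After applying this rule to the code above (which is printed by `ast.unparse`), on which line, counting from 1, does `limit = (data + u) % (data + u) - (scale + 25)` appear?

1

Transformed code:
limit = (data + u) % (data + u) - (scale + 25)
scale = data[0] % data[0] * ((scale > u) % (scale > u))
limit = 3 % 33 // emit(limit)
emit(limit)
limit = limit + (scale - limit)
scale = data + limit // data
data = u * limit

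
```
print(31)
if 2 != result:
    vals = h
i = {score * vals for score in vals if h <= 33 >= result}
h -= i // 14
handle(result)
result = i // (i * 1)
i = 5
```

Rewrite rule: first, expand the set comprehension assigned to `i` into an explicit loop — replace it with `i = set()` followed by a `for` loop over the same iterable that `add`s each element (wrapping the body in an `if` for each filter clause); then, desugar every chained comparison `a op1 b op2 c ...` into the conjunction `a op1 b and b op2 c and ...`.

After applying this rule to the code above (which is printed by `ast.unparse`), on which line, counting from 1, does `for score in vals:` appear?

5

Transformed code:
print(31)
if 2 != result:
    vals = h
i = set()
for score in vals:
    if h <= 33 and 33 >= result:
        i.add(score * vals)
h -= i // 14
handle(result)
result = i // (i * 1)
i = 5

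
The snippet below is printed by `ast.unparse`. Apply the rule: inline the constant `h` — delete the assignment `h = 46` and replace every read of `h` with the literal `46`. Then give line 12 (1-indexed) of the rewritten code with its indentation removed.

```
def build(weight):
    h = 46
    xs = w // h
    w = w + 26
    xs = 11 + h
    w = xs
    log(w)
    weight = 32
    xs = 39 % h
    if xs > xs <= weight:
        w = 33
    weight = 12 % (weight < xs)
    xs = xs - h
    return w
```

xs = xs - 46

Transformed code:
def build(weight):
    xs = w // 46
    w = w + 26
    xs = 11 + 46
    w = xs
    log(w)
    weight = 32
    xs = 39 % 46
    if xs > xs <= weight:
        w = 33
    weight = 12 % (weight < xs)
    xs = xs - 46
    return w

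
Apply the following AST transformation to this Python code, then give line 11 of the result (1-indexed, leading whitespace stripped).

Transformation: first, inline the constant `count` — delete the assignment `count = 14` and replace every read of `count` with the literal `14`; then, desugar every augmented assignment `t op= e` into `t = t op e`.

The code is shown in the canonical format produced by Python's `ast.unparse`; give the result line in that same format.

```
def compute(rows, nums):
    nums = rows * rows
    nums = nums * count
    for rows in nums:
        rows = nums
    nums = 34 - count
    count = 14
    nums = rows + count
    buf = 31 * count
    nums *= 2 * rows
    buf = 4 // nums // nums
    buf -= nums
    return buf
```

Transformed code:
def compute(rows, nums):
    nums = rows * rows
    nums = nums * 14
    for rows in nums:
        rows = nums
    nums = 34 - 14
    nums = rows + 14
    buf = 31 * 14
    nums = nums * (2 * rows)
    buf = 4 // nums // nums
    buf = buf - nums
    return buf

buf = buf - nums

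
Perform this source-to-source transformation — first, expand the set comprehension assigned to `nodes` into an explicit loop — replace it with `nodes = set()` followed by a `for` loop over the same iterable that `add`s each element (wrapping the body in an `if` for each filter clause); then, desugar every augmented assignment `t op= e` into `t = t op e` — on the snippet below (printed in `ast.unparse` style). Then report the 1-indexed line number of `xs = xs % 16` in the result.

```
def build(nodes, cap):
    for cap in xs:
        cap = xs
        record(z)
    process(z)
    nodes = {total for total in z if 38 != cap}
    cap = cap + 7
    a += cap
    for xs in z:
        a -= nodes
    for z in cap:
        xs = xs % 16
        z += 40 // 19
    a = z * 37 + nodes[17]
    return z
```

15

Transformed code:
def build(nodes, cap):
    for cap in xs:
        cap = xs
        record(z)
    process(z)
    nodes = set()
    for total in z:
        if 38 != cap:
            nodes.add(total)
    cap = cap + 7
    a = a + cap
    for xs in z:
        a = a - nodes
    for z in cap:
        xs = xs % 16
        z = z + 40 // 19
    a = z * 37 + nodes[17]
    return z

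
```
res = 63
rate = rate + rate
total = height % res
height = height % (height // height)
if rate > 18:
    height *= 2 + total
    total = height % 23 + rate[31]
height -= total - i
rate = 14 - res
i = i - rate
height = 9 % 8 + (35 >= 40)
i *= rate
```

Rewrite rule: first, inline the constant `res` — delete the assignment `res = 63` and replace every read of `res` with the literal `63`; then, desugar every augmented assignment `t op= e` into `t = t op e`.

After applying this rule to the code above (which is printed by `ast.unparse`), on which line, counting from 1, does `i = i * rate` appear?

11

Transformed code:
rate = rate + rate
total = height % 63
height = height % (height // height)
if rate > 18:
    height = height * (2 + total)
    total = height % 23 + rate[31]
height = height - (total - i)
rate = 14 - 63
i = i - rate
height = 9 % 8 + (35 >= 40)
i = i * rate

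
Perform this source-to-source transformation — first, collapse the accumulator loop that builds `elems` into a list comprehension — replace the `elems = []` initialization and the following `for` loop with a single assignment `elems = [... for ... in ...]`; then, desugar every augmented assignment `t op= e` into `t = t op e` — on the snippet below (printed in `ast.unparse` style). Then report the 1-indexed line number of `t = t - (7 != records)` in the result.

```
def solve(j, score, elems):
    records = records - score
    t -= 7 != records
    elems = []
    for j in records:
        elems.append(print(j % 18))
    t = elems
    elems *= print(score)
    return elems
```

3

Transformed code:
def solve(j, score, elems):
    records = records - score
    t = t - (7 != records)
    elems = [print(j % 18) for j in records]
    t = elems
    elems = elems * print(score)
    return elems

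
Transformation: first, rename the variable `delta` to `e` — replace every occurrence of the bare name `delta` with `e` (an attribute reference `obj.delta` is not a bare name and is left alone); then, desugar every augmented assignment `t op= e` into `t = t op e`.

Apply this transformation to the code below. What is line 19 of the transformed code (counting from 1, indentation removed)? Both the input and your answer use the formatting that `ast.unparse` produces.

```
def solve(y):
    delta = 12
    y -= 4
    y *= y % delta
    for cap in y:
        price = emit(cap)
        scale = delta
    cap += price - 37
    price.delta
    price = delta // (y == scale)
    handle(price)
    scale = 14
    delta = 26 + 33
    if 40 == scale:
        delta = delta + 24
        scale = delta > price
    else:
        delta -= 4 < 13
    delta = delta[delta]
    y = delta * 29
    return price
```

Transformed code:
def solve(y):
    e = 12
    y = y - 4
    y = y * (y % e)
    for cap in y:
        price = emit(cap)
        scale = e
    cap = cap + (price - 37)
    price.delta
    price = e // (y == scale)
    handle(price)
    scale = 14
    e = 26 + 33
    if 40 == scale:
        e = e + 24
        scale = e > price
    else:
        e = e - (4 < 13)
    e = e[e]
    y = e * 29
    return price

e = e[e]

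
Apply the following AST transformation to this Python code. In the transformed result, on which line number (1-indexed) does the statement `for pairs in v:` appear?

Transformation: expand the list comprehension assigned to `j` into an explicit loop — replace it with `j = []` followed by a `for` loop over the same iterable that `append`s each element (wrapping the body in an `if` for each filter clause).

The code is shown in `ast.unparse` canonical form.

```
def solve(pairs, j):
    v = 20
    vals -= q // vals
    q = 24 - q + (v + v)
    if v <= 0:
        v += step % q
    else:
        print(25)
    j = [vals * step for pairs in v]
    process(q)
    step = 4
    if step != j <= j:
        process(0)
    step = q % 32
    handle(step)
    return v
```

Transformed code:
def solve(pairs, j):
    v = 20
    vals -= q // vals
    q = 24 - q + (v + v)
    if v <= 0:
        v += step % q
    else:
        print(25)
    j = []
    for pairs in v:
        j.append(vals * step)
    process(q)
    step = 4
    if step != j <= j:
        process(0)
    step = q % 32
    handle(step)
    return v

10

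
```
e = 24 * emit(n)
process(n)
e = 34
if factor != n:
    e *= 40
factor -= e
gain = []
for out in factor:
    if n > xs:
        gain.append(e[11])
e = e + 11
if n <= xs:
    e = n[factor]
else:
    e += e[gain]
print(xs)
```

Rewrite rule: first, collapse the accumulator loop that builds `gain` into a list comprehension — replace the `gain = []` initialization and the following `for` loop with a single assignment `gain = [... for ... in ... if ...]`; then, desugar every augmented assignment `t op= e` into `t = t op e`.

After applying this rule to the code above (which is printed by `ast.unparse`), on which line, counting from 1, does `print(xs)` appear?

13

Transformed code:
e = 24 * emit(n)
process(n)
e = 34
if factor != n:
    e = e * 40
factor = factor - e
gain = [e[11] for out in factor if n > xs]
e = e + 11
if n <= xs:
    e = n[factor]
else:
    e = e + e[gain]
print(xs)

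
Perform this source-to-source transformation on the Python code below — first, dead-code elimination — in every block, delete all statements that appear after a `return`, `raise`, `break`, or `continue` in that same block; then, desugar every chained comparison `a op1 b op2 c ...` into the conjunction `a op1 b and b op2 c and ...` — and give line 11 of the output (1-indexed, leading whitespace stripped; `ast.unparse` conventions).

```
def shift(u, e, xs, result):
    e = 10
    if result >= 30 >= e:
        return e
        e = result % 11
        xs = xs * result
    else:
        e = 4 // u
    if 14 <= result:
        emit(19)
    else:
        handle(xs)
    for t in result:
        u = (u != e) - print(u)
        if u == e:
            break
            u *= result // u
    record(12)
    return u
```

for t in result:

Transformed code:
def shift(u, e, xs, result):
    e = 10
    if result >= 30 and 30 >= e:
        return e
    else:
        e = 4 // u
    if 14 <= result:
        emit(19)
    else:
        handle(xs)
    for t in result:
        u = (u != e) - print(u)
        if u == e:
            break
    record(12)
    return u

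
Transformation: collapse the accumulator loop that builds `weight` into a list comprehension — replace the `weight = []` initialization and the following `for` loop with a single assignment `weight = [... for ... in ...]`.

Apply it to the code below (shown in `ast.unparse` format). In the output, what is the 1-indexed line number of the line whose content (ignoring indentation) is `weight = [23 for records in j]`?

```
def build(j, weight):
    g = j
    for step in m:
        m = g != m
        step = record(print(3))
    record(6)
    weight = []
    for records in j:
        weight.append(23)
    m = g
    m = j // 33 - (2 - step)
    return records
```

Transformed code:
def build(j, weight):
    g = j
    for step in m:
        m = g != m
        step = record(print(3))
    record(6)
    weight = [23 for records in j]
    m = g
    m = j // 33 - (2 - step)
    return records

7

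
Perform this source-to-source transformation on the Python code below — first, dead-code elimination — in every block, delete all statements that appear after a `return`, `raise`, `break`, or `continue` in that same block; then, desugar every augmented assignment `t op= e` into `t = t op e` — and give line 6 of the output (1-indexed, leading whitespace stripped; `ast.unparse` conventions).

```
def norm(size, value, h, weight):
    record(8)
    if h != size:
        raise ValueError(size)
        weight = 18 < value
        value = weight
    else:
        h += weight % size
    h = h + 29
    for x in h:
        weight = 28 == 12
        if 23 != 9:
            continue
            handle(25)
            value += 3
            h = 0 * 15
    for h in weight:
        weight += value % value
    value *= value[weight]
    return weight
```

h = h + weight % size

Transformed code:
def norm(size, value, h, weight):
    record(8)
    if h != size:
        raise ValueError(size)
    else:
        h = h + weight % size
    h = h + 29
    for x in h:
        weight = 28 == 12
        if 23 != 9:
            continue
    for h in weight:
        weight = weight + value % value
    value = value * value[weight]
    return weight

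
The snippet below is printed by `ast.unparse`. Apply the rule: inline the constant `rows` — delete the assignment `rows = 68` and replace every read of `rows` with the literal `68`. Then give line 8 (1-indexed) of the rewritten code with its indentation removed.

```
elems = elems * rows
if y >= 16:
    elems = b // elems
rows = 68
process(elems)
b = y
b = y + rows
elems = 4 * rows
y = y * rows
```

y = y * 68

Transformed code:
elems = elems * 68
if y >= 16:
    elems = b // elems
process(elems)
b = y
b = y + 68
elems = 4 * 68
y = y * 68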